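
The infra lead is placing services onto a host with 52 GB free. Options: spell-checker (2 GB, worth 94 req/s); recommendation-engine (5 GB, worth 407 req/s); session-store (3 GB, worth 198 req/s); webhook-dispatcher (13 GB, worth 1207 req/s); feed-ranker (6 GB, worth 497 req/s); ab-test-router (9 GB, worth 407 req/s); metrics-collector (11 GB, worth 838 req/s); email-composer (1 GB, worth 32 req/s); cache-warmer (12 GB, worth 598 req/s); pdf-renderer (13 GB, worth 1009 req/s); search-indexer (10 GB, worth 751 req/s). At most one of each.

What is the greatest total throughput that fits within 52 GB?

4212

Taking the top-ratio services first gives recommendation-engine + session-store + webhook-dispatcher + feed-ranker + metrics-collector + email-composer + pdf-renderer for 4188 (52 GB).
The 10 GB tied up in session-store and feed-ranker and email-composer is better spent on search-indexer — total rises to 4212 (52 GB).
Next best is recommendation-engine + session-store + webhook-dispatcher + feed-ranker + metrics-collector + email-composer + pdf-renderer at 4188 (52 GB) — short by 24.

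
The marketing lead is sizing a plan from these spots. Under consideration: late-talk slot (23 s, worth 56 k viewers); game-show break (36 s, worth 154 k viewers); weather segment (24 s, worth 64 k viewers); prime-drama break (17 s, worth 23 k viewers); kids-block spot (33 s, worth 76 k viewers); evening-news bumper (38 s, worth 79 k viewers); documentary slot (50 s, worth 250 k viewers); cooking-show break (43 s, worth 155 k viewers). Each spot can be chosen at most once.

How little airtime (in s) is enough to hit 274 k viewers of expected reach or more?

Need the lightest bundle worth ≥ 274.
late-talk slot + documentary slot: 306 expected reach at 73 s.
Below 73 s the best achievable stays under 274.

73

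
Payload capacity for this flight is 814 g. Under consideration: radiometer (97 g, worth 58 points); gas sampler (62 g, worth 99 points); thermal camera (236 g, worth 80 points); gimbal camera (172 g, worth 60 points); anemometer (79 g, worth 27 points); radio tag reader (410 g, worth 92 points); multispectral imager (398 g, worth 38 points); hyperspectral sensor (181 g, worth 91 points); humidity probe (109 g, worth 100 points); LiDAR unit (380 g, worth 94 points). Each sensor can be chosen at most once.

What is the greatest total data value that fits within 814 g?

455

Taking the top-ratio sensors first gives radiometer + gas sampler + gimbal camera + anemometer + hyperspectral sensor + humidity probe for 435 (700 g).
Dropping gimbal camera frees 172 g; slotting in thermal camera (236 g) lifts the total to 455 at 764 g.
Runner-up radiometer + gas sampler + gimbal camera + anemometer + hyperspectral sensor + humidity probe tops out at 435.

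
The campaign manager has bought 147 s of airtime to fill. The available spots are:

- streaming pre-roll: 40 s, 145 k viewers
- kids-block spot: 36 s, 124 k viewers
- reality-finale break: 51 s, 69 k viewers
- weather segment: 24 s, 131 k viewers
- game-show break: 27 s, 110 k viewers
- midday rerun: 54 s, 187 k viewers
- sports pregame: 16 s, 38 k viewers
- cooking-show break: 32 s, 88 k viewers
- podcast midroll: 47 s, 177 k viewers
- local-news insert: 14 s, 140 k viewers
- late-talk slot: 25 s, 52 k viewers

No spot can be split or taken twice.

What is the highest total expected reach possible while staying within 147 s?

650

Taking the top-ratio spots first gives weather segment + game-show break + cooking-show break + podcast midroll + local-news insert for 646 (144 s).
Dropping cooking-show break and podcast midroll frees 79 s; slotting in streaming pre-roll + kids-block spot (76 s) lifts the total to 650 at 141 s.
Nothing else within 147 s beats 650.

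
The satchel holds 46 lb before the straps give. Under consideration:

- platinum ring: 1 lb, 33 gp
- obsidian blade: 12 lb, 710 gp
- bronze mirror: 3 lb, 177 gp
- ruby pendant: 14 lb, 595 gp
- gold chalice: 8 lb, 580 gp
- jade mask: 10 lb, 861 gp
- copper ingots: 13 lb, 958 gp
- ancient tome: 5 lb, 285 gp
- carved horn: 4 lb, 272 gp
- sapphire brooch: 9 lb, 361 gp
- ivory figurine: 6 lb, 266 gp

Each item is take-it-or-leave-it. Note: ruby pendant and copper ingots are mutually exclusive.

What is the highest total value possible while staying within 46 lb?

3286

A density-first pass picks platinum ring + bronze mirror + gold chalice + jade mask + copper ingots + ancient tome + carved horn — 3166 at 44 lb.
Replace platinum ring and ancient tome and carved horn with obsidian blade: the trade gains 120 net, giving 3286 at 46 lb.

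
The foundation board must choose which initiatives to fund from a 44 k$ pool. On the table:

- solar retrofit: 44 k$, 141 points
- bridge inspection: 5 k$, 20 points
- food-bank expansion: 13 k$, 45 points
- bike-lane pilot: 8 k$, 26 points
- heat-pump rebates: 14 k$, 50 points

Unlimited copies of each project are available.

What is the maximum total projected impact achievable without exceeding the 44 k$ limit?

The ratio heuristic lands on 8×bridge inspection (160) but leaves 4 k$ idle.
The 10 k$ tied up in 2×bridge inspection is better spent on heat-pump rebates — total rises to 170 (44 k$).
No other feasible combination exceeds 170.

170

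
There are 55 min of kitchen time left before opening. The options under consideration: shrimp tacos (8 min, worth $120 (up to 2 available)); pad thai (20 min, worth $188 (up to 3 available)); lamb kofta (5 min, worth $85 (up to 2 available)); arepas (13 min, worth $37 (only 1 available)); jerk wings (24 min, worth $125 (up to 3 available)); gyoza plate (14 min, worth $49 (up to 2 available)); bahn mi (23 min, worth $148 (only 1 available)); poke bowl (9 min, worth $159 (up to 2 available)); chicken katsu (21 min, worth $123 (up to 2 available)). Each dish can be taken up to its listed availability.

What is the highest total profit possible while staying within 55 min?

Taking the top-ratio dishes first gives 2×shrimp tacos + 2×lamb kofta + 2×poke bowl for 728 (44 min).
Replace poke bowl with pad thai: the trade gains 29 net, giving 757 at 55 min.
Nothing else within 55 min beats 757.

757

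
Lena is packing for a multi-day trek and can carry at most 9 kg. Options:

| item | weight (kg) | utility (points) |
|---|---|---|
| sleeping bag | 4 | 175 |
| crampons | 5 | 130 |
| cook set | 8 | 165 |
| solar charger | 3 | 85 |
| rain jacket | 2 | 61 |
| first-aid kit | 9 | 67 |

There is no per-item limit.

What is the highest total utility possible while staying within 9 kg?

The ratio ordering already packs tightly: 2×sleeping bag, 8 kg, 350.

350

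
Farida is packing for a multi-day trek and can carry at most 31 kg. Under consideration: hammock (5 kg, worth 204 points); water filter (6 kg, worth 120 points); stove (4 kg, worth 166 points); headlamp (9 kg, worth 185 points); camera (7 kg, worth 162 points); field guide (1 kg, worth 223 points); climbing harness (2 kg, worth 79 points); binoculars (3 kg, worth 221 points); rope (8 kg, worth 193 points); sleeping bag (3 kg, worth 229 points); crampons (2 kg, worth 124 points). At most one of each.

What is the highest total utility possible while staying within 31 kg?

Ranking by ratio (utility/kg): field guide 223.00, sleeping bag 76.33, binoculars 73.67, crampons 62.00.
A density-first pass picks hammock + stove + field guide + climbing harness + binoculars + rope + sleeping bag + crampons — 1439 at 28 kg.
Replace climbing harness and rope with water filter + camera: the trade gains 10 net, giving 1449 at 31 kg.
Runner-up hammock + stove + field guide + climbing harness + binoculars + rope + sleeping bag + crampons tops out at 1439.

1449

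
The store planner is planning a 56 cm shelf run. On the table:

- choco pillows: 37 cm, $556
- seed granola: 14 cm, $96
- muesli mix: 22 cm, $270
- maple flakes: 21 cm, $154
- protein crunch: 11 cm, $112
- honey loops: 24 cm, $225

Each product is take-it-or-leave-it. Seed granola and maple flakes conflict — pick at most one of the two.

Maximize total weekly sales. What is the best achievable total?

668

Taking choco pillows + protein crunch: 48 cm used, 668 in weekly sales.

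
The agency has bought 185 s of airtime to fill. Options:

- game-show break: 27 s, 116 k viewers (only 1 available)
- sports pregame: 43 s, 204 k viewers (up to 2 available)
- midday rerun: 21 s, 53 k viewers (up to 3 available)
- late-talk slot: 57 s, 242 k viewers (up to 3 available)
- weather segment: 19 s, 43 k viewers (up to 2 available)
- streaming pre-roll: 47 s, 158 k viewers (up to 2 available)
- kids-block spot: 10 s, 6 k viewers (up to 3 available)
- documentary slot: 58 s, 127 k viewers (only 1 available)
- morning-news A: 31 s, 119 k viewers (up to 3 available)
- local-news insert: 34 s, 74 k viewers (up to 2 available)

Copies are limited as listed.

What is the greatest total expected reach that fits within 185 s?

Ranking by ratio (expected reach/s): sports pregame 4.74, game-show break 4.30, late-talk slot 4.25, morning-news A 3.84.
Greedy by ratio would take game-show break + 2×sports pregame + late-talk slot + kids-block spot: 180 s used, total 772.
Dropping sports pregame and kids-block spot frees 53 s; slotting in late-talk slot (57 s) lifts the total to 804 at 184 s.

804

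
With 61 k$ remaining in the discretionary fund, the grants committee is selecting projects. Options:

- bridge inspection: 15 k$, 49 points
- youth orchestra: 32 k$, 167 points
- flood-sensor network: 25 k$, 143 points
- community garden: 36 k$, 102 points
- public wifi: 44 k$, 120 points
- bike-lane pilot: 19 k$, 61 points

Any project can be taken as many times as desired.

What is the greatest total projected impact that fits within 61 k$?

310

Density check — flood-sensor network 5.72, youth orchestra 5.22, bridge inspection 3.27 are the best per k$.
Filling by ratio: 2×flood-sensor network for 286, with 11 k$ left unused.
Dropping flood-sensor network frees 25 k$; slotting in youth orchestra (32 k$) lifts the total to 310 at 57 k$.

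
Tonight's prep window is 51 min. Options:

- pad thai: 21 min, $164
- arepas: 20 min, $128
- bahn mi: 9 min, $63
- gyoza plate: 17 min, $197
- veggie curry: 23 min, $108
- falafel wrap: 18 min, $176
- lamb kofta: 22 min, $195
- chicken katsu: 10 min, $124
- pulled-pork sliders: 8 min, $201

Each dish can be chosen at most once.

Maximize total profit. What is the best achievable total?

593

A density-first pass picks bahn mi + gyoza plate + chicken katsu + pulled-pork sliders — 585 at 44 min.
Replace bahn mi and chicken katsu with lamb kofta: the trade gains 8 net, giving 593 at 47 min.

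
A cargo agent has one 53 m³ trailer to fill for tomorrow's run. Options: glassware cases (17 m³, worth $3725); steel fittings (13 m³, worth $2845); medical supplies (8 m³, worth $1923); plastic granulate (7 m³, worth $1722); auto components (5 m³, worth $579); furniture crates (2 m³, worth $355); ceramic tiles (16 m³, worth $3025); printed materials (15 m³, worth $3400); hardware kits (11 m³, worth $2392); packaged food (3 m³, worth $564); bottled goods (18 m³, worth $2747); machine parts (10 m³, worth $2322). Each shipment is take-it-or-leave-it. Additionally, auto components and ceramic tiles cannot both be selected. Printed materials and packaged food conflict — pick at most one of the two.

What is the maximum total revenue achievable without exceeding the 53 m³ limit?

Steel fittings + medical supplies + plastic granulate + printed materials + machine parts uses 53 of the 53 m³ and totals 12212.
The closest alternative, medical supplies + plastic granulate + furniture crates + printed materials + hardware kits + machine parts, reaches only 12114.

12212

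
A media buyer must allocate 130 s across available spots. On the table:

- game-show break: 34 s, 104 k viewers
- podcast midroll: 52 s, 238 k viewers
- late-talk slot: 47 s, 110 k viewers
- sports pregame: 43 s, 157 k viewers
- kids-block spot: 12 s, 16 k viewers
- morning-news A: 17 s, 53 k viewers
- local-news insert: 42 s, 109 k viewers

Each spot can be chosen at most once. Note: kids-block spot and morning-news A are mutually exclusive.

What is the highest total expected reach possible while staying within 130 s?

499

Taking game-show break + podcast midroll + sports pregame: 129 s used, 499 in expected reach.
Next best is game-show break + podcast midroll + local-news insert at 451 (128 s) — short by 48.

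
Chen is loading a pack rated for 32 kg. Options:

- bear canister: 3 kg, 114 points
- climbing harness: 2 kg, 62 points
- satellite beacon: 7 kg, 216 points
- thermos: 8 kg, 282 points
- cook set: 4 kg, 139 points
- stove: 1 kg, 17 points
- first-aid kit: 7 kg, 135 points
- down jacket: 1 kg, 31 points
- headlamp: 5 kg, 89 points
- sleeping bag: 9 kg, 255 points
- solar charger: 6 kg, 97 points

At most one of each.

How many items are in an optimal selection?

6

Best achievable utility is 1037.
bear canister + satellite beacon + thermos + cook set + down jacket + sleeping bag hits 1037 at 32 kg.
Any selection reaching 1037 contains exactly 6 items.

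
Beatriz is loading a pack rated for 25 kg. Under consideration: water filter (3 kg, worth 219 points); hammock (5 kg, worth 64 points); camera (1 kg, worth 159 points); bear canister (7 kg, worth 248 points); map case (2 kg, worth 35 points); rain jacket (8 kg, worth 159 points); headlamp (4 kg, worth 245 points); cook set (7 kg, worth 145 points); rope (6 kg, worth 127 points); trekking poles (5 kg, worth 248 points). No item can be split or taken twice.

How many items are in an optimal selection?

6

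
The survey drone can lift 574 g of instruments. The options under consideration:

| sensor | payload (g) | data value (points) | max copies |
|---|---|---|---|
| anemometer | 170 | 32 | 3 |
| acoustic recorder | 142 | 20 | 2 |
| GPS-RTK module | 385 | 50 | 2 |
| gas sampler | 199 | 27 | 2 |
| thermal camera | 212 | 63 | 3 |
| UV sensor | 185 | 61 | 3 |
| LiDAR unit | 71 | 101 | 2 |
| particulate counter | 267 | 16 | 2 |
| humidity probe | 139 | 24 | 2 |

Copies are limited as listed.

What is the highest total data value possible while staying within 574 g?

328

By data value per g: LiDAR unit 1.42, UV sensor 0.33, thermal camera 0.30, anemometer 0.19 lead.
A density-first pass picks 2×UV sensor + 2×LiDAR unit — 324 at 512 g.
The 370 g tied up in 2×UV sensor is better spent on 2×thermal camera — total rises to 328 (566 g).
Every other selection either busts 574 g or exceeds an availability limit or fails to beat 328.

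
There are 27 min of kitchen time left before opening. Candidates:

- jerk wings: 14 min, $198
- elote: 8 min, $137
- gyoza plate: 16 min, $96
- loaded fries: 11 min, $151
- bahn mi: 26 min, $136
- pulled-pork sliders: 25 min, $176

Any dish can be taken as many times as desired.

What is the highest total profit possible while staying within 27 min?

425

Greedy by ratio would take 3×elote: 24 min used, total 411.
Replace elote with loaded fries: the trade gains 14 net, giving 425 at 27 min.
Nothing else within 27 min beats 425.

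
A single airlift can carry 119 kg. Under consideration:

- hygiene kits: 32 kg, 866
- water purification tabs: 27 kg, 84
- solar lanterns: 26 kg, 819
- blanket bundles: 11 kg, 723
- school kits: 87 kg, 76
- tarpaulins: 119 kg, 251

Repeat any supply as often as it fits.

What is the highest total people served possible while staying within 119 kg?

7230

Ranking by ratio (people served/kg): blanket bundles 65.73, solar lanterns 31.50, hygiene kits 27.06.
Best packing: 10×blanket bundles — 110 kg, 7230 total.
No other feasible combination exceeds 7230.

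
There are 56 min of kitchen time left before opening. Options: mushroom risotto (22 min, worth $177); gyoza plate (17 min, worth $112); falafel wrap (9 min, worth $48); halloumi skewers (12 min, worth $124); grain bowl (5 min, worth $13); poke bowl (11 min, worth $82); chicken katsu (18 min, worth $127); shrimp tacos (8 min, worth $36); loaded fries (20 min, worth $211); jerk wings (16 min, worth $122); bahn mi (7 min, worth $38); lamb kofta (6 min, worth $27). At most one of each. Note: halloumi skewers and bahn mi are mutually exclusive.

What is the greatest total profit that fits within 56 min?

512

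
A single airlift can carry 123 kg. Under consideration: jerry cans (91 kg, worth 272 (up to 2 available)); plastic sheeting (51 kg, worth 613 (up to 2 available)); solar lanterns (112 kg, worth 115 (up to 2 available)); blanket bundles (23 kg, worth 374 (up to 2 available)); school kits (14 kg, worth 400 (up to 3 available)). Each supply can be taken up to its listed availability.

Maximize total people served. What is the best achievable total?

2187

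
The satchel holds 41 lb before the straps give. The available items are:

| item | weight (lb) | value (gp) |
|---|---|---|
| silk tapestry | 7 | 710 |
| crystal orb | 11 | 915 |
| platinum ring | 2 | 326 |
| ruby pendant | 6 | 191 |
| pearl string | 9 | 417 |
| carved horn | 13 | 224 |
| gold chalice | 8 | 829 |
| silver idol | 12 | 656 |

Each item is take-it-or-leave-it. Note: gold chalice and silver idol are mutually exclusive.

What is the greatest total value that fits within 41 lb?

3197

Silk tapestry + crystal orb + platinum ring + pearl string + gold chalice uses 37 of the 41 lb and totals 3197.
The closest alternative, silk tapestry + crystal orb + ruby pendant + pearl string + gold chalice, reaches only 3062.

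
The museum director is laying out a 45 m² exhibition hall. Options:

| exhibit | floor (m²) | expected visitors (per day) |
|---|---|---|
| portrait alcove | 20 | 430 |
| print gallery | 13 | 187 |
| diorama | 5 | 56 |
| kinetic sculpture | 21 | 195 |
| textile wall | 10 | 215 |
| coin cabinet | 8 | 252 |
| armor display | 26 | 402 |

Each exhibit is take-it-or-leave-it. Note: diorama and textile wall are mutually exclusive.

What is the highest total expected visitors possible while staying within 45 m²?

897

By expected visitors per m²: coin cabinet 31.50, portrait alcove 21.50, textile wall 21.50 lead.
Taking portrait alcove + textile wall + coin cabinet: 38 m² used, 897 in expected visitors.
An exhaustive check of the 128 subsets confirms 897.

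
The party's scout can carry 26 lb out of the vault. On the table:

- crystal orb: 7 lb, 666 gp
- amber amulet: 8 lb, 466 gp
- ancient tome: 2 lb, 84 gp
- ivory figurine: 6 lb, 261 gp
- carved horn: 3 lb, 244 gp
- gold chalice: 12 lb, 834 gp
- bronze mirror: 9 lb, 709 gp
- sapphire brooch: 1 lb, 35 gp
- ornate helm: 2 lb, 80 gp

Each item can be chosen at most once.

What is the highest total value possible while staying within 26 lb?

Greedy by ratio would take crystal orb + ivory figurine + carved horn + bronze mirror + sapphire brooch: 26 lb used, total 1915.
Reworking the packing: crystal orb + amber amulet + ancient tome + bronze mirror uses 26 lb and improves the total to 1925.

1925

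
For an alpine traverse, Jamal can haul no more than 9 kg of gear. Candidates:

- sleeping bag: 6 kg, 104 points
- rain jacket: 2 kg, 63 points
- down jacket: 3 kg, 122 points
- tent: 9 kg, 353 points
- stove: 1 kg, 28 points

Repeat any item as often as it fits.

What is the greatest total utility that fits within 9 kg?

366

Ranking by ratio (utility/kg): down jacket 40.67, tent 39.22, rain jacket 31.50, stove 28.00.
3×down jacket uses 9 of the 9 kg and totals 366.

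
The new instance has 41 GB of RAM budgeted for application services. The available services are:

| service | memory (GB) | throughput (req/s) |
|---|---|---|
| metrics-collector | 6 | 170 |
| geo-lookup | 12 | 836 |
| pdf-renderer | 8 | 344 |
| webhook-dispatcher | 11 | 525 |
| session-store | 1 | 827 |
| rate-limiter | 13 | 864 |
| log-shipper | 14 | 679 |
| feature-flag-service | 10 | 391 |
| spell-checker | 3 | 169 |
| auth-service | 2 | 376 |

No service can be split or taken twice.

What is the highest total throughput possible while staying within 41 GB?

3463

The ratio heuristic lands on geo-lookup + pdf-renderer + session-store + rate-limiter + spell-checker + auth-service (3416) but leaves 2 GB idle.
Replace pdf-renderer with feature-flag-service: the trade gains 47 net, giving 3463 at 41 GB.
Runner-up geo-lookup + webhook-dispatcher + session-store + rate-limiter + auth-service tops out at 3428.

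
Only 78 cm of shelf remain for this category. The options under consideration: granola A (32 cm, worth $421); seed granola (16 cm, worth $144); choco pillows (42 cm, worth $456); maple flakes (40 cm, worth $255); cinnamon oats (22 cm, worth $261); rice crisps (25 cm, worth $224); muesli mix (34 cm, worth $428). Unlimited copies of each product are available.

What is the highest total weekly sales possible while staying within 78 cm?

950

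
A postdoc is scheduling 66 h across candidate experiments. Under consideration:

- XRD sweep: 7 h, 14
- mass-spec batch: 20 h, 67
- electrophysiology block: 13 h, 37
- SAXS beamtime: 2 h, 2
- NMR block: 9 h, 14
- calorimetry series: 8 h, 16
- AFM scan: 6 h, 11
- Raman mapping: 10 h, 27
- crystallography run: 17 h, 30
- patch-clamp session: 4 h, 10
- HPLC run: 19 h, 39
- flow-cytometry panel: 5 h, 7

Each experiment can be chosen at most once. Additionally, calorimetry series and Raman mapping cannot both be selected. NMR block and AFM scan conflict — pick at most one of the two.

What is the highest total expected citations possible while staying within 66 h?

180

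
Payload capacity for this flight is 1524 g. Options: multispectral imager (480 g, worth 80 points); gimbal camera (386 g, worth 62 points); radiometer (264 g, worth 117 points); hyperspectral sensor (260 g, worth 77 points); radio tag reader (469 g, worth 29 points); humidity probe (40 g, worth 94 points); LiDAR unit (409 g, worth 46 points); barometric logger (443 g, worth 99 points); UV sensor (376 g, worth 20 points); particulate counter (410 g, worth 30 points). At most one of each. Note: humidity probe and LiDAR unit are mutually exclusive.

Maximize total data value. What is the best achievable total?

467

Taking multispectral imager + radiometer + hyperspectral sensor + humidity probe + barometric logger: 1487 g used, 467 in data value.
No other feasible combination exceeds 467.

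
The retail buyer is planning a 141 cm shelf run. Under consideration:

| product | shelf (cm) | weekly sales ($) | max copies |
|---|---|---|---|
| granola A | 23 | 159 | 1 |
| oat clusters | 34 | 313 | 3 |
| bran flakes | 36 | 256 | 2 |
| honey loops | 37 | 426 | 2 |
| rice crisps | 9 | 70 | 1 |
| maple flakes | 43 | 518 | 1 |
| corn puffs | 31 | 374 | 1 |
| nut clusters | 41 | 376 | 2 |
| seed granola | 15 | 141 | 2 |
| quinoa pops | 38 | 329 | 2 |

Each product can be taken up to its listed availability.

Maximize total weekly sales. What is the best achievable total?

1600

The ratio ordering already packs tightly: honey loops + maple flakes + corn puffs + 2×seed granola, 141 cm, 1600.
Nothing else within 141 cm beats 1600.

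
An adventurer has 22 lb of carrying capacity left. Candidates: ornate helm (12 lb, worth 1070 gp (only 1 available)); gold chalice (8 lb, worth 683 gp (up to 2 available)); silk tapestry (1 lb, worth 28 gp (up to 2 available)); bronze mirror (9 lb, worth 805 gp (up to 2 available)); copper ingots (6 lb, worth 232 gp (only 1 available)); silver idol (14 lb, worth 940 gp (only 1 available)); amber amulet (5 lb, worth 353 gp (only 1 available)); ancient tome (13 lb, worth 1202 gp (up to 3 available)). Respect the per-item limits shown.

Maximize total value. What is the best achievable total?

Best packing: bronze mirror + ancient tome — 22 lb, 2007 total.

2007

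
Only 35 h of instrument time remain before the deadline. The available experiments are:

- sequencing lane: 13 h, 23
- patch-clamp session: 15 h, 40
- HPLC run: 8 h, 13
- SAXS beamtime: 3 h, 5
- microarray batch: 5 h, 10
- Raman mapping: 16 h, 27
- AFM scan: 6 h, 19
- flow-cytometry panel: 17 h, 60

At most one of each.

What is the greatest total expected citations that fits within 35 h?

105

A density-first pass picks SAXS beamtime + microarray batch + AFM scan + flow-cytometry panel — 94 at 31 h.
Replace microarray batch and AFM scan with patch-clamp session: the trade gains 11 net, giving 105 at 35 h.
Next best is patch-clamp session + flow-cytometry panel at 100 (32 h) — short by 5.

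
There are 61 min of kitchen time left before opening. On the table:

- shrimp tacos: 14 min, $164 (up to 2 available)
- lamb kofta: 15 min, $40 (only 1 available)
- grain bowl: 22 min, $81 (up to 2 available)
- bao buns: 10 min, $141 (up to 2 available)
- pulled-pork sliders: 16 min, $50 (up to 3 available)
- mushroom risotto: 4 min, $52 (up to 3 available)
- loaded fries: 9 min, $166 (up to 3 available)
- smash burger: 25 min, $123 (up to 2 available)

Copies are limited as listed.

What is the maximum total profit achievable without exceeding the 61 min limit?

944

Filling by ratio: 2×bao buns + 3×mushroom risotto + 3×loaded fries for 936, with 2 min left unused.
The 12 min tied up in 3×mushroom risotto is better spent on shrimp tacos — total rises to 944 (61 min).
Every other selection either busts 61 min or exceeds an availability limit or fails to beat 944.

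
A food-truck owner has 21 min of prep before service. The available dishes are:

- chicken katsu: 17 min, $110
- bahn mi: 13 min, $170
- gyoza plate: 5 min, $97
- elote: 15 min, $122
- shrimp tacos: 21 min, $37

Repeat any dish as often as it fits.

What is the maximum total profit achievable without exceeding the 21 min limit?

By profit per min: gyoza plate 19.40, bahn mi 13.08, elote 8.13, chicken katsu 6.47 lead.
Best packing: 4×gyoza plate — 20 min, 388 total.
The spare 1 min is too small for any remaining dish, and no exchange beats 388.

388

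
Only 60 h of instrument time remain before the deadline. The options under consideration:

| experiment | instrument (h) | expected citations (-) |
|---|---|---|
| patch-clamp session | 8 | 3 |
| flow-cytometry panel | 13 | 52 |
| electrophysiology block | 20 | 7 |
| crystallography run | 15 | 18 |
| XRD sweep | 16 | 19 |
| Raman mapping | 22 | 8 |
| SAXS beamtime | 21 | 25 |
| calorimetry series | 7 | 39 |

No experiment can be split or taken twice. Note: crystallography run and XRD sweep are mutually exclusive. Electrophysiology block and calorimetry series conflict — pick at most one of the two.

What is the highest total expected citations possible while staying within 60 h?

Taking the top-ratio experiments first gives flow-cytometry panel + crystallography run + SAXS beamtime + calorimetry series for 134 (56 h).
The 15 h tied up in crystallography run is better spent on XRD sweep — total rises to 135 (57 h).
The spare 3 h is too small for any remaining experiment, and no feasible exchange beats 135.

135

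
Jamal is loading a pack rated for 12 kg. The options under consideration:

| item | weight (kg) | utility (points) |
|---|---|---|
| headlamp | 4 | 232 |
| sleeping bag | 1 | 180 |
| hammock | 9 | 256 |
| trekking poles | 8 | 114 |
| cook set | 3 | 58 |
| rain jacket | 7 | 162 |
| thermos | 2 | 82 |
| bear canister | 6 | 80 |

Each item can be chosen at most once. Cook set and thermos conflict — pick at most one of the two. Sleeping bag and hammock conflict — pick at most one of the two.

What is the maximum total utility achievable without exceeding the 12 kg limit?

574

Taking headlamp + sleeping bag + rain jacket: 12 kg used, 574 in utility.
No other feasible combination exceeds 574.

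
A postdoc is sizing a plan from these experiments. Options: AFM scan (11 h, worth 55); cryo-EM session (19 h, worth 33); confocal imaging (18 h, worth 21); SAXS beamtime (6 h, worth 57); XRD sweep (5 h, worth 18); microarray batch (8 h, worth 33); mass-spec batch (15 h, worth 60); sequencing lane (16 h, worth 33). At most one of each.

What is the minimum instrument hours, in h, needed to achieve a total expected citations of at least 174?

Need the lightest bundle worth ≥ 174.
Taking AFM scan + SAXS beamtime + XRD sweep + mass-spec batch gives 190 (≥ 174) for 37 h.
No combination under 37 h hits 174.

37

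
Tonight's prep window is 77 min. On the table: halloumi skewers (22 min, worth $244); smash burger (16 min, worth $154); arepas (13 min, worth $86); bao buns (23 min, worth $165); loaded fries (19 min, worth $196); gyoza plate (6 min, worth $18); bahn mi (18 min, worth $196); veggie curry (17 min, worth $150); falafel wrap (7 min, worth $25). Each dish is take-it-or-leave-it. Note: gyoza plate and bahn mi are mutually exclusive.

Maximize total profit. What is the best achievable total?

790

Taking halloumi skewers + smash burger + loaded fries + bahn mi: 75 min used, 790 in profit.
The closest alternative, halloumi skewers + loaded fries + bahn mi + veggie curry, reaches only 786.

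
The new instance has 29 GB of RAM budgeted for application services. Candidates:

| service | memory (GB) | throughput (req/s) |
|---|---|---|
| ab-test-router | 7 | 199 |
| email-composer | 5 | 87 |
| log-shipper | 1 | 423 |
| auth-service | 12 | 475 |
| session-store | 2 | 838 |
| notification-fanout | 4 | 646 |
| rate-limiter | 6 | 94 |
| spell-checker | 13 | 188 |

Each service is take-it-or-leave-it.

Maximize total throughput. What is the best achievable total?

The ratio ordering already packs tightly: ab-test-router + log-shipper + auth-service + session-store + notification-fanout, 26 GB, 2581.
The closest alternative, log-shipper + auth-service + session-store + notification-fanout + rate-limiter, reaches only 2476.

2581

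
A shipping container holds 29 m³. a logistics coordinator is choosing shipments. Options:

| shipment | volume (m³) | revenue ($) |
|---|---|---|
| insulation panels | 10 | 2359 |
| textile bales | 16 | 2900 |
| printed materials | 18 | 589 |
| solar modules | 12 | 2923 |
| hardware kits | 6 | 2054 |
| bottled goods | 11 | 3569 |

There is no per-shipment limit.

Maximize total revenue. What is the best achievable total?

9731

The ratio heuristic lands on 4×hardware kits (8216) but leaves 5 m³ idle.
Dropping hardware kits frees 6 m³; slotting in bottled goods (11 m³) lifts the total to 9731 at 29 m³.
Every other selection either busts 29 m³ or fails to beat 9731.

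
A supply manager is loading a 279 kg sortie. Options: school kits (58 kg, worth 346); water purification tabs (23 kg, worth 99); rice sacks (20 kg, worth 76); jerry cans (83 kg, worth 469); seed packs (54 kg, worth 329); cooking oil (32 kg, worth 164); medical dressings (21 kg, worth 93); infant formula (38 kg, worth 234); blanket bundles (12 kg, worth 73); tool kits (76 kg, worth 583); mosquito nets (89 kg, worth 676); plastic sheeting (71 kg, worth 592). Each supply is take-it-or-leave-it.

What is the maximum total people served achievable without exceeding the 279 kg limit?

2085

By people served per kg: plastic sheeting 8.34, tool kits 7.67, mosquito nets 7.60 lead.
The ratio ordering already packs tightly: infant formula + tool kits + mosquito nets + plastic sheeting, 274 kg, 2085.
No other feasible combination exceeds 2085.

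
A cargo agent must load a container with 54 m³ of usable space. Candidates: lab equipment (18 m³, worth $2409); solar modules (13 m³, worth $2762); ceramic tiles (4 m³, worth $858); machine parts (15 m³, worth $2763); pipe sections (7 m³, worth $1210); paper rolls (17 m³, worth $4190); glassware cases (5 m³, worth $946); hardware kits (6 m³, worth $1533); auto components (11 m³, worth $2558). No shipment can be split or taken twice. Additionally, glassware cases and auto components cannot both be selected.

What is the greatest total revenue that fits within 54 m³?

The ratio heuristic lands on solar modules + ceramic tiles + paper rolls + hardware kits + auto components (11901) but leaves 3 m³ idle.
Replace ceramic tiles with pipe sections: the trade gains 352 net, giving 12253 at 54 m³.
Every other selection either busts 54 m³ or breaks a pairing rule or fails to beat 12253.

12253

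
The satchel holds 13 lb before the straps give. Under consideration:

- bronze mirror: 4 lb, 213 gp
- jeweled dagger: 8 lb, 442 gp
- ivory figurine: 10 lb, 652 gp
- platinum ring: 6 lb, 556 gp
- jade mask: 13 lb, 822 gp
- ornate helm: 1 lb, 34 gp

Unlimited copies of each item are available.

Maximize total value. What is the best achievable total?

1146

The ratio ordering already packs tightly: 2×platinum ring + ornate helm, 13 lb, 1146.
Nothing else within 13 lb beats 1146.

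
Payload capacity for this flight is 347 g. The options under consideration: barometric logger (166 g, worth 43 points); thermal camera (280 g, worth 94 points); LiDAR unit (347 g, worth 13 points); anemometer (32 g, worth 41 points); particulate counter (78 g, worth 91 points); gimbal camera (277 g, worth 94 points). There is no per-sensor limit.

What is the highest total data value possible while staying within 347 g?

Density check — anemometer 1.28, particulate counter 1.17, gimbal camera 0.34, thermal camera 0.34 are the best per g.
The ratio heuristic lands on 10×anemometer (410) but leaves 27 g idle.
Dropping 2×anemometer frees 64 g; slotting in particulate counter (78 g) lifts the total to 419 at 334 g.

419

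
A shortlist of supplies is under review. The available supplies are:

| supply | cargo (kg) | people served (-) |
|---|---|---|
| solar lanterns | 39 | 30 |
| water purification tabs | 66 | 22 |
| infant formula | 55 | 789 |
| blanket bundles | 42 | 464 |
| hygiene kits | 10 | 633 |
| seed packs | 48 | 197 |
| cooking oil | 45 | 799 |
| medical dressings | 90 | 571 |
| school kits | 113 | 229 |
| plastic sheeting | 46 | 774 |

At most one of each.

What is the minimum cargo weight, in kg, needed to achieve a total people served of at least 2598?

143

Minimise kg subject to total people served ≥ 2598.
blanket bundles + hygiene kits + cooking oil + plastic sheeting reaches 2670 using 143 kg.
No combination under 143 kg hits 2598.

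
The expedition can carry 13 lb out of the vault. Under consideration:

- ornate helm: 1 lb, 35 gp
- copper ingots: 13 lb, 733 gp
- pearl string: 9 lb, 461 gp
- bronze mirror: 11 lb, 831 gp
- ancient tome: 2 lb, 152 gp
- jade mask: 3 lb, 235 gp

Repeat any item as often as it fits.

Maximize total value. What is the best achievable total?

A density-first pass picks ornate helm + 4×jade mask — 975 at 13 lb.
Dropping ornate helm and jade mask frees 4 lb; slotting in 2×ancient tome (4 lb) lifts the total to 1009 at 13 lb.
Nothing else within 13 lb beats 1009.

1009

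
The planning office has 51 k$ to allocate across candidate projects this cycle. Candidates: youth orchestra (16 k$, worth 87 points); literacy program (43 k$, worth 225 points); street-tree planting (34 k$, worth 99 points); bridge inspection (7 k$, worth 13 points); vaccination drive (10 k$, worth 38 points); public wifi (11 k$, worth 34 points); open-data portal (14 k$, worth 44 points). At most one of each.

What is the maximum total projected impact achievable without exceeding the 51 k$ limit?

By projected impact per k$: youth orchestra 5.44, literacy program 5.23, vaccination drive 3.80 lead.
A density-first pass picks youth orchestra + vaccination drive + public wifi + open-data portal — 203 at 51 k$.
A better packing is literacy program + bridge inspection: 50 k$, total 238.

238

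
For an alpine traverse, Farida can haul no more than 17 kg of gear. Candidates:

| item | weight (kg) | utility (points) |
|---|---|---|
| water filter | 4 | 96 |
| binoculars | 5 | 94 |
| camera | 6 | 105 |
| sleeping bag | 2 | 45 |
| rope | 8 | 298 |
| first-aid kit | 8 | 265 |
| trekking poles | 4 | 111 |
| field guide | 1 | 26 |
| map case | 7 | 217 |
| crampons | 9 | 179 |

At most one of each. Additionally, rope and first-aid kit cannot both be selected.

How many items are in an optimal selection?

3

The maximum utility within 17 kg is 560.
One optimal bundle: sleeping bag + rope + map case (17 kg).
Every optimal selection uses 3 items.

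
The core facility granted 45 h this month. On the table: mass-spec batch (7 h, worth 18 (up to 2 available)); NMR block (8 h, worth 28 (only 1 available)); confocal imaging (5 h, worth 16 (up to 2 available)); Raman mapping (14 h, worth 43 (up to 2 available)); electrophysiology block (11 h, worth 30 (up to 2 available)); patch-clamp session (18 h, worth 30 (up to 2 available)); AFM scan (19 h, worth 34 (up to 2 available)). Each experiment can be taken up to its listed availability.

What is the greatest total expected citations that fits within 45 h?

A density-first pass picks NMR block + 2×confocal imaging + Raman mapping + electrophysiology block — 133 at 43 h.
Dropping NMR block and electrophysiology block frees 19 h; slotting in mass-spec batch + Raman mapping (21 h) lifts the total to 136 at 45 h.
Every other selection either busts 45 h or exceeds an availability limit or fails to beat 136.

136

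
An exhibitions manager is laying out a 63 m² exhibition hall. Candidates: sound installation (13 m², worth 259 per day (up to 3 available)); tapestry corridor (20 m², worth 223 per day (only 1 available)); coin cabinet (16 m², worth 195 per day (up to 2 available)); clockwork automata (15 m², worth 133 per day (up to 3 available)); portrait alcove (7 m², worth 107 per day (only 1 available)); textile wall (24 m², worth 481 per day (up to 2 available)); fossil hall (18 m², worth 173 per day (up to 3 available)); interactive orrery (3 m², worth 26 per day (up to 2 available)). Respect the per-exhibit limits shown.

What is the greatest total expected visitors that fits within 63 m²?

1258

By expected visitors per m²: textile wall 20.04, sound installation 19.92, portrait alcove 15.29 lead.
A density-first pass picks sound installation + 2×textile wall — 1221 at 61 m².
Replace textile wall with 2×sound installation: the trade gains 37 net, giving 1258 at 63 m².
That's the maximum — no swap from here does better than 1258.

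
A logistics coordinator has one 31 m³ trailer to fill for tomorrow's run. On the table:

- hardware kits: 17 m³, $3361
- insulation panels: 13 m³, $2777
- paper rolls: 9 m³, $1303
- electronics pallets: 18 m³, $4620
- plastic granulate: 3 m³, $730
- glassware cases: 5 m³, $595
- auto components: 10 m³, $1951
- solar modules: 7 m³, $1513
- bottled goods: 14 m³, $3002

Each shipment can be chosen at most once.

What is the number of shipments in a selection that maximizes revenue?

The maximum revenue within 31 m³ is 7397.
insulation panels + electronics pallets hits 7397 at 31 m³.
All optima have 2 shipments.

2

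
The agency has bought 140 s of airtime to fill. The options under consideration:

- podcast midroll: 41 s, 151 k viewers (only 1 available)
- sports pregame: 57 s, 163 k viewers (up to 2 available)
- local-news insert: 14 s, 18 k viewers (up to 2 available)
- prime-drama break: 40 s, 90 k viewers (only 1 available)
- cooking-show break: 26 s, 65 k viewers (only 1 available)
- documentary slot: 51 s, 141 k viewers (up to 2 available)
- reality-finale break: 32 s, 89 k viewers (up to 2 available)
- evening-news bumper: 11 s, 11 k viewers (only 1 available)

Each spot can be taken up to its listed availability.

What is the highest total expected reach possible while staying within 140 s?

404

A density-first pass picks podcast midroll + sports pregame + reality-finale break — 403 at 130 s.
Replace reality-finale break with prime-drama break: the trade gains 1 net, giving 404 at 138 s.
The spare 2 s is too small for any remaining spot, and no exchange beats 404.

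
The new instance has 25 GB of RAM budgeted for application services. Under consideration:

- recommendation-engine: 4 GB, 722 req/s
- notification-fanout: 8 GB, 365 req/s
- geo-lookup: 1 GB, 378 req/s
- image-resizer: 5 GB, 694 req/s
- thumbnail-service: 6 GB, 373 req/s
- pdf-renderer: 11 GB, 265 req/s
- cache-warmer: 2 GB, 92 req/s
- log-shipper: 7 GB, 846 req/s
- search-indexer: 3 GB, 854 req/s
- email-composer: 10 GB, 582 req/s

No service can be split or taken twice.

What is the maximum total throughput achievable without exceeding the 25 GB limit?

Recommendation-engine + geo-lookup + image-resizer + cache-warmer + log-shipper + search-indexer uses 22 of the 25 GB and totals 3586.
The closest alternative, recommendation-engine + geo-lookup + image-resizer + log-shipper + search-indexer, reaches only 3494.

3586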